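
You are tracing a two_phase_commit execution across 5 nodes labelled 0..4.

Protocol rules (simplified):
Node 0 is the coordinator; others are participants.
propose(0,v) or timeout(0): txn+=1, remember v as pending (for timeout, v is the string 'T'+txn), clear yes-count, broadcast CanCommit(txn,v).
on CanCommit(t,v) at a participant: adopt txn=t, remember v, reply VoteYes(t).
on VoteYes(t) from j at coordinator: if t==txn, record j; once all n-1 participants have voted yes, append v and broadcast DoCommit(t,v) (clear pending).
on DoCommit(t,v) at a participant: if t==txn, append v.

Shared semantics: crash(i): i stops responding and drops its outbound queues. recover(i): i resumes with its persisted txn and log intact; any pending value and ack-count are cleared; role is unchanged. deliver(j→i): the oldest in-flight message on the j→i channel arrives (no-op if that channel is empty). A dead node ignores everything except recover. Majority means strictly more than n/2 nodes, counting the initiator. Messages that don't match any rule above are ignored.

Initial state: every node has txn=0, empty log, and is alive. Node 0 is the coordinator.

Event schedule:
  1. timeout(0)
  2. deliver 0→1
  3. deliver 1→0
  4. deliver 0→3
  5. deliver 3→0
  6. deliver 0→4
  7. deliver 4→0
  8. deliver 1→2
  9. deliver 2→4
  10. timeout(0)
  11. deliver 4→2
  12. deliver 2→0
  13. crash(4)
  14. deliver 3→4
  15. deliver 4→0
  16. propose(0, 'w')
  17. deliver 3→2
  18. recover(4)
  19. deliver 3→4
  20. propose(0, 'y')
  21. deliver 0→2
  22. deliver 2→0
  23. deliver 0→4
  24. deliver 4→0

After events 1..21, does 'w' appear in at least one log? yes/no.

1. timeout(0):  <0:coor t1 ->
2. deliver 0→1:  <1:part t1 ->
3. deliver 1→0:  nop
4. deliver 0→3:  <3:part t1 ->
5. deliver 3→0:  nop
6. deliver 0→4:  <4:part t1 ->
7. deliver 4→0:  nop
8. deliver 1→2:  nop
9. deliver 2→4:  nop
10. timeout(0):  <0:coor t2 ->
11. deliver 4→2:  nop
12. deliver 2→0:  nop
13. crash(4):  <4:✗part t1 ->
14. deliver 3→4:  nop
15. deliver 4→0:  nop
16. propose(0,'w'):  <0:coor t3 ->
17. deliver 3→2:  nop
18. recover(4):  <4:part t1 ->
19. deliver 3→4:  nop
20. propose(0,'y'):  <0:coor t4 ->
21. deliver 0→2:  <2:part t1 ->

no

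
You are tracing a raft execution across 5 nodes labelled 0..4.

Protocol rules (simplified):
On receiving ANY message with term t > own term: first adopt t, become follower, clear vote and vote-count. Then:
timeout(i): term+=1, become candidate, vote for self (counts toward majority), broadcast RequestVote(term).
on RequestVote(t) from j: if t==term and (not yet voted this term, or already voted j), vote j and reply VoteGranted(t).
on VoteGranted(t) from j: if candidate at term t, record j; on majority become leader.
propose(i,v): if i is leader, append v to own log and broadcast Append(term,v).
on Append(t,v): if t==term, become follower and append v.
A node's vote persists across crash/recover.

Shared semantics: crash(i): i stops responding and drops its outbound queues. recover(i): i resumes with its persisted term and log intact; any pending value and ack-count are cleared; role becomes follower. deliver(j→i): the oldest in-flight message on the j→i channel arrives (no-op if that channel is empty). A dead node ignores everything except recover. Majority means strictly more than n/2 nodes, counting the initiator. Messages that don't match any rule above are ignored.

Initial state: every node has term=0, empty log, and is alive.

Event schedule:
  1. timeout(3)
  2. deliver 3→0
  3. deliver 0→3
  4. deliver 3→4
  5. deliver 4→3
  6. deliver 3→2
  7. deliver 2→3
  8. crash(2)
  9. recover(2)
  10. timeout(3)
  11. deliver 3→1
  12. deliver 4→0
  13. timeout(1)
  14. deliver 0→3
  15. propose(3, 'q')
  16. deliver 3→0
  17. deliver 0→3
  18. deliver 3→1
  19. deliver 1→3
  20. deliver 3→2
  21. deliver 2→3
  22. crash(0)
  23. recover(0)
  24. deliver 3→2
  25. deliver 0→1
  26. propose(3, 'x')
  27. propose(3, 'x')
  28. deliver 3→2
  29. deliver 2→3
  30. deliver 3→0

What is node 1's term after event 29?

2

e1 timeout(3): 3[cand,t=1,-]
e2 deliver 3→0: 0[foll,t=1,-]
e3 deliver 0→3: ·
e4 deliver 3→4: 4[foll,t=1,-]
e5 deliver 4→3: 3[lead,t=1,-]
e6 deliver 3→2: 2[foll,t=1,-]
e7 deliver 2→3: ·
e8 crash(2): 2[✗foll,t=1,-]
e9 recover(2): 2[foll,t=1,-]
e10 timeout(3): 3[cand,t=2,-]
e11 deliver 3→1: 1[foll,t=1,-]
e12 deliver 4→0: ·
e13 timeout(1): 1[cand,t=2,-]
e14 deliver 0→3: ·
e15 propose(3,'q'): ·
e16 deliver 3→0: 0[foll,t=2,-]
e17 deliver 0→3: ·
e18 deliver 3→1: ·
e19 deliver 1→3: ·
e20 deliver 3→2: 2[foll,t=2,-]
e21 deliver 2→3: 3[lead,t=2,-]
e22 crash(0): 0[✗foll,t=2,-]
e23 recover(0): 0[foll,t=2,-]
e24 deliver 3→2: ·
e25 deliver 0→1: ·
e26 propose(3,'x'): 3[lead,t=2,x]
e27 propose(3,'x'): 3[lead,t=2,x,x]
e28 deliver 3→2: 2[foll,t=2,x]
e29 deliver 2→3: ·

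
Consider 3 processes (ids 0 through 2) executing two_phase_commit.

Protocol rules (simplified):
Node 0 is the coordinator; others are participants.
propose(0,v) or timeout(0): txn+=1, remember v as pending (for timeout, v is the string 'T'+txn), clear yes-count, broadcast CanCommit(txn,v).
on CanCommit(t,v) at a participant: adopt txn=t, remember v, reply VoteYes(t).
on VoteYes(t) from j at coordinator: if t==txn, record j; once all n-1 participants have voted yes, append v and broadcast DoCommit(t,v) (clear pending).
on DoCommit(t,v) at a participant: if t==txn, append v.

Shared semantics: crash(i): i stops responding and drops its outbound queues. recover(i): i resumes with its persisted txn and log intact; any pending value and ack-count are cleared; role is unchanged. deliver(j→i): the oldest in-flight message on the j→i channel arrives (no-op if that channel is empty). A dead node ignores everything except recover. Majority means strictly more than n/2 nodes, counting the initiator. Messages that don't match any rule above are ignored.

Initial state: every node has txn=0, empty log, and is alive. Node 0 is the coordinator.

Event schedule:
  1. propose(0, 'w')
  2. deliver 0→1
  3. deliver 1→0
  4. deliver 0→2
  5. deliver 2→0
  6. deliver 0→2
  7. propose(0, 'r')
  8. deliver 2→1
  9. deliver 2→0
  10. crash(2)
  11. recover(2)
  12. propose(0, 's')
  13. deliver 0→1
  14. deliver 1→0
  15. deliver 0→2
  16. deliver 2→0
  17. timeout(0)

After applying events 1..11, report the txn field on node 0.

2

1. propose(0,'w'):  <0:coor t1 ->
2. deliver 0→1:  <1:part t1 ->
3. deliver 1→0:  nop
4. deliver 0→2:  <2:part t1 ->
5. deliver 2→0:  <0:coor t1 w>
6. deliver 0→2:  <2:part t1 w>
7. propose(0,'r'):  <0:coor t2 w>
8. deliver 2→1:  nop
9. deliver 2→0:  nop
10. crash(2):  <2:✗part t1 w>
11. recover(2):  <2:part t1 w>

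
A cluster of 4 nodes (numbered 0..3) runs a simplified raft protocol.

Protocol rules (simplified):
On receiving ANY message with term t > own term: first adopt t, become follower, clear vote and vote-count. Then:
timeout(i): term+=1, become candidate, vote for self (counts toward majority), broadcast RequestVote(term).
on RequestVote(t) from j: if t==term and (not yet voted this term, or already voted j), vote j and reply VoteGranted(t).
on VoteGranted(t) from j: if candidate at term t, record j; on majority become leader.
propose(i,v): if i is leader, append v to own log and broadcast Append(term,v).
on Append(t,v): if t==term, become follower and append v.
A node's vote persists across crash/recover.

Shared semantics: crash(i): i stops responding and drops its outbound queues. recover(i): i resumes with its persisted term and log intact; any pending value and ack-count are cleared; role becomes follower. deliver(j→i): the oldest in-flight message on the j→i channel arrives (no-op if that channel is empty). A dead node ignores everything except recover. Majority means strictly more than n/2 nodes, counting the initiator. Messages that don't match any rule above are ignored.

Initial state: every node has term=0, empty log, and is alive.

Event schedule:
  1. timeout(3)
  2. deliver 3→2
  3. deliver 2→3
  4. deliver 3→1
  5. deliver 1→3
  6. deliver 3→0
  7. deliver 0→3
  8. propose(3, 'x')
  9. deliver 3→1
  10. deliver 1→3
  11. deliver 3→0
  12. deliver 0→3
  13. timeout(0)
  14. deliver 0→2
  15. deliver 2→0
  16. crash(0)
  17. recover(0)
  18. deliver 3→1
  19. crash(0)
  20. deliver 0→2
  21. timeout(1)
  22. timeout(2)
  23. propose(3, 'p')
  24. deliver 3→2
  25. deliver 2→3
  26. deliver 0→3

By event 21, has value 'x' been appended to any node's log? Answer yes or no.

yes

step 1 timeout(3): 3={cand,t=1,log=-}
step 2 deliver 3→2: 2={foll,t=1,log=-}
step 3 deliver 2→3: —
step 4 deliver 3→1: 1={foll,t=1,log=-}
step 5 deliver 1→3: 3={lead,t=1,log=-}
step 6 deliver 3→0: 0={foll,t=1,log=-}
step 7 deliver 0→3: —
step 8 propose(3,'x'): 3={lead,t=1,log=x}
step 9 deliver 3→1: 1={foll,t=1,log=x}
step 10 deliver 1→3: —
step 11 deliver 3→0: 0={foll,t=1,log=x}
step 12 deliver 0→3: —
step 13 timeout(0): 0={cand,t=2,log=x}
step 14 deliver 0→2: 2={foll,t=2,log=-}
step 15 deliver 2→0: —
step 16 crash(0): 0={✗cand,t=2,log=x}
step 17 recover(0): 0={foll,t=2,log=x}
step 18 deliver 3→1: —
step 19 crash(0): 0={✗foll,t=2,log=x}
step 20 deliver 0→2: —
step 21 timeout(1): 1={cand,t=2,log=x}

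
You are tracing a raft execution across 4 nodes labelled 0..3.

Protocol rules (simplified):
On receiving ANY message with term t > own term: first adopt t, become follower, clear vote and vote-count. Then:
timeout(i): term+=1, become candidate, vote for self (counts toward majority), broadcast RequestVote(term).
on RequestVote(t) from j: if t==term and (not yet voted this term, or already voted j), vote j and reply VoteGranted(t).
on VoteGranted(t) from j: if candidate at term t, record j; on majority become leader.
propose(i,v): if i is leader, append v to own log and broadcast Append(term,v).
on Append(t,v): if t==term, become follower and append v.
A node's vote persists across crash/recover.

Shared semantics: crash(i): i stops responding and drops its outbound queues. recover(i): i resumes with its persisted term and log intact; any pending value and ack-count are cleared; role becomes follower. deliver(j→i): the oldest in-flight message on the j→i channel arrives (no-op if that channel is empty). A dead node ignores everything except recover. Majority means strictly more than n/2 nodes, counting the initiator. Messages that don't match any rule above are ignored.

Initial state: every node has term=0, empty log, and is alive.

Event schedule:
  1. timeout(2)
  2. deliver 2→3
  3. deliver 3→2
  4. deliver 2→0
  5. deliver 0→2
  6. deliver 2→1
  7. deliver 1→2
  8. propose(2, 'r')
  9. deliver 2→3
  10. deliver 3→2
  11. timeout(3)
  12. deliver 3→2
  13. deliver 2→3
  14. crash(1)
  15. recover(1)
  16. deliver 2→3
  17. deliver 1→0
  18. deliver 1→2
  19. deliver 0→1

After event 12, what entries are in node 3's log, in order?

r

[1] timeout(2) → N2(cand t1 [-])
[2] deliver 2→3 → N3(foll t1 [-])
[3] deliver 3→2 → ∅
[4] deliver 2→0 → N0(foll t1 [-])
[5] deliver 0→2 → N2(lead t1 [-])
[6] deliver 2→1 → N1(foll t1 [-])
[7] deliver 1→2 → ∅
[8] propose(2,'r') → N2(lead t1 [r])
[9] deliver 2→3 → N3(foll t1 [r])
[10] deliver 3→2 → ∅
[11] timeout(3) → N3(cand t2 [r])
[12] deliver 3→2 → N2(foll t2 [r])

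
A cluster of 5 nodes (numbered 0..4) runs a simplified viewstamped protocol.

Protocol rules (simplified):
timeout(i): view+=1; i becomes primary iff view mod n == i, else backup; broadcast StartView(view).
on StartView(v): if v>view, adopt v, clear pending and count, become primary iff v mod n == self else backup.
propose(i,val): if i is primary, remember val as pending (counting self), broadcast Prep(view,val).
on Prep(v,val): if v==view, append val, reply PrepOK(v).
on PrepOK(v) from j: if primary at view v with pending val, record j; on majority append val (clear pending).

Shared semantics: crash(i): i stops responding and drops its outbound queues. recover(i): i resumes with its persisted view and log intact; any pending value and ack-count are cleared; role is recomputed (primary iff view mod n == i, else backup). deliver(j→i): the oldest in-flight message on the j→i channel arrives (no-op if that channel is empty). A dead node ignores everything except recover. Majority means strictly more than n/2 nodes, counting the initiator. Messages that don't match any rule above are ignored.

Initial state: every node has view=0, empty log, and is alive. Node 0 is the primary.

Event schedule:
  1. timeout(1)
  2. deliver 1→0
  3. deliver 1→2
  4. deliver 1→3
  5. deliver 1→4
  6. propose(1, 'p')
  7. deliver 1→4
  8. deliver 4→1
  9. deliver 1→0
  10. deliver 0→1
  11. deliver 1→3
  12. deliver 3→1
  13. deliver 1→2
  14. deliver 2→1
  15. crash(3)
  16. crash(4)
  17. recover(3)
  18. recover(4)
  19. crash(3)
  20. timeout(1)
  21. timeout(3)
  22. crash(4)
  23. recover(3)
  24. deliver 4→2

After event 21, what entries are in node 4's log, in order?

e1 timeout(1): 1[prim,v=1,-]
e2 deliver 1→0: 0[back,v=1,-]
e3 deliver 1→2: 2[back,v=1,-]
e4 deliver 1→3: 3[back,v=1,-]
e5 deliver 1→4: 4[back,v=1,-]
e6 propose(1,'p'): ·
e7 deliver 1→4: 4[back,v=1,p]
e8 deliver 4→1: ·
e9 deliver 1→0: 0[back,v=1,p]
e10 deliver 0→1: 1[prim,v=1,p]
e11 deliver 1→3: 3[back,v=1,p]
e12 deliver 3→1: ·
e13 deliver 1→2: 2[back,v=1,p]
e14 deliver 2→1: ·
e15 crash(3): 3[✗back,v=1,p]
e16 crash(4): 4[✗back,v=1,p]
e17 recover(3): 3[back,v=1,p]
e18 recover(4): 4[back,v=1,p]
e19 crash(3): 3[✗back,v=1,p]
e20 timeout(1): 1[back,v=2,p]
e21 timeout(3): ·

p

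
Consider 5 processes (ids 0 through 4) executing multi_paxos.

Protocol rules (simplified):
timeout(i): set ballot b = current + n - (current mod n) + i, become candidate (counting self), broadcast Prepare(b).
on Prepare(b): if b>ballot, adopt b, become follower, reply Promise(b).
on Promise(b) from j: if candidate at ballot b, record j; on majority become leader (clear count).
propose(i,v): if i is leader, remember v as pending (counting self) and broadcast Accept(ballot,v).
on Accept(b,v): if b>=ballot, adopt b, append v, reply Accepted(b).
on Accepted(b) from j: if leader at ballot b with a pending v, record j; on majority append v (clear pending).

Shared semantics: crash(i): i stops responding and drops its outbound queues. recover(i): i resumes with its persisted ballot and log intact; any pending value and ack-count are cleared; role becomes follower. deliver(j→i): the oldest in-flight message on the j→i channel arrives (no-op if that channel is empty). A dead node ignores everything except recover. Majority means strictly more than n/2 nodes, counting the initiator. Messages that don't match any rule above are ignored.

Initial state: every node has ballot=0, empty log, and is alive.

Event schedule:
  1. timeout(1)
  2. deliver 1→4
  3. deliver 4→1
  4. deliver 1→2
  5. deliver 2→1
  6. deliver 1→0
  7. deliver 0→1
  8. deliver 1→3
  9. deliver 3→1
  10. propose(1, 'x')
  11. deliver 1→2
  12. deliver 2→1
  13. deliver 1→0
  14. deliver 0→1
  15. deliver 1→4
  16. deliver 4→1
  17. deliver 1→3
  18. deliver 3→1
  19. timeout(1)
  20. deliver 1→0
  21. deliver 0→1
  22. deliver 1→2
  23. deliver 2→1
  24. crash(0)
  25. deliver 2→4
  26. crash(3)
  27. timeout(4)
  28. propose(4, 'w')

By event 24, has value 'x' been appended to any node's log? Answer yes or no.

yes

step 1 timeout(1): 1={cand,b=6,log=-}
step 2 deliver 1→4: 4={foll,b=6,log=-}
step 3 deliver 4→1: —
step 4 deliver 1→2: 2={foll,b=6,log=-}
step 5 deliver 2→1: 1={lead,b=6,log=-}
step 6 deliver 1→0: 0={foll,b=6,log=-}
step 7 deliver 0→1: —
step 8 deliver 1→3: 3={foll,b=6,log=-}
step 9 deliver 3→1: —
step 10 propose(1,'x'): —
step 11 deliver 1→2: 2={foll,b=6,log=x}
step 12 deliver 2→1: —
step 13 deliver 1→0: 0={foll,b=6,log=x}
step 14 deliver 0→1: 1={lead,b=6,log=x}
step 15 deliver 1→4: 4={foll,b=6,log=x}
step 16 deliver 4→1: —
step 17 deliver 1→3: 3={foll,b=6,log=x}
step 18 deliver 3→1: —
step 19 timeout(1): 1={cand,b=11,log=x}
step 20 deliver 1→0: 0={foll,b=11,log=x}
step 21 deliver 0→1: —
step 22 deliver 1→2: 2={foll,b=11,log=x}
step 23 deliver 2→1: 1={lead,b=11,log=x}
step 24 crash(0): 0={✗foll,b=11,log=x}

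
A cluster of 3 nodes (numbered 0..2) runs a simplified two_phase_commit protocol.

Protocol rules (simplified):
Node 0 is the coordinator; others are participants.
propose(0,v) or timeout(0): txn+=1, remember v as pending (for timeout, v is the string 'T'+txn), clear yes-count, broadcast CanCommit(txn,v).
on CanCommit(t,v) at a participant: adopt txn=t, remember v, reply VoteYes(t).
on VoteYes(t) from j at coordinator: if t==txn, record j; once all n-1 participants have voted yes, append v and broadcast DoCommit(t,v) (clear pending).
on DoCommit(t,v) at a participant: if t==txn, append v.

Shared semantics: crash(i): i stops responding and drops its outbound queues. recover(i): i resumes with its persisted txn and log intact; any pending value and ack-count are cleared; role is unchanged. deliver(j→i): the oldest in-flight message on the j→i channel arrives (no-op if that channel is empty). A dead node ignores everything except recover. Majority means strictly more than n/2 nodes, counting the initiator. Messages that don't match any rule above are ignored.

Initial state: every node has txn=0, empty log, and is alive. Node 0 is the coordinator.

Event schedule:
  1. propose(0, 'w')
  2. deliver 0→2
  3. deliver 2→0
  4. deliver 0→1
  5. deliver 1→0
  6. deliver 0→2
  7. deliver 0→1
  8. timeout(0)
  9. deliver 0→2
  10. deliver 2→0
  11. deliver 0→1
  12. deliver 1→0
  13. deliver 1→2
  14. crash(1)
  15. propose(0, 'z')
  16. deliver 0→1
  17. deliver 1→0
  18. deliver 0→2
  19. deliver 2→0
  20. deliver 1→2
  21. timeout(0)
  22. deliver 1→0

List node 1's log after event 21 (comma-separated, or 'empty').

after 1 — propose(0,'w'): n0:coor/t1/[-]
after 2 — deliver 0→2: n2:part/t1/[-]
after 3 — deliver 2→0: ·
after 4 — deliver 0→1: n1:part/t1/[-]
after 5 — deliver 1→0: n0:coor/t1/[w]
after 6 — deliver 0→2: n2:part/t1/[w]
after 7 — deliver 0→1: n1:part/t1/[w]
after 8 — timeout(0): n0:coor/t2/[w]
after 9 — deliver 0→2: n2:part/t2/[w]
after 10 — deliver 2→0: ·
after 11 — deliver 0→1: n1:part/t2/[w]
after 12 — deliver 1→0: n0:coor/t2/[w,T2]
after 13 — deliver 1→2: ·
after 14 — crash(1): n1:✗part/t2/[w]
after 15 — propose(0,'z'): n0:coor/t3/[w,T2]
after 16 — deliver 0→1: ·
after 17 — deliver 1→0: ·
after 18 — deliver 0→2: n2:part/t2/[w,T2]
after 19 — deliver 2→0: ·
after 20 — deliver 1→2: ·
after 21 — timeout(0): n0:coor/t4/[w,T2]

w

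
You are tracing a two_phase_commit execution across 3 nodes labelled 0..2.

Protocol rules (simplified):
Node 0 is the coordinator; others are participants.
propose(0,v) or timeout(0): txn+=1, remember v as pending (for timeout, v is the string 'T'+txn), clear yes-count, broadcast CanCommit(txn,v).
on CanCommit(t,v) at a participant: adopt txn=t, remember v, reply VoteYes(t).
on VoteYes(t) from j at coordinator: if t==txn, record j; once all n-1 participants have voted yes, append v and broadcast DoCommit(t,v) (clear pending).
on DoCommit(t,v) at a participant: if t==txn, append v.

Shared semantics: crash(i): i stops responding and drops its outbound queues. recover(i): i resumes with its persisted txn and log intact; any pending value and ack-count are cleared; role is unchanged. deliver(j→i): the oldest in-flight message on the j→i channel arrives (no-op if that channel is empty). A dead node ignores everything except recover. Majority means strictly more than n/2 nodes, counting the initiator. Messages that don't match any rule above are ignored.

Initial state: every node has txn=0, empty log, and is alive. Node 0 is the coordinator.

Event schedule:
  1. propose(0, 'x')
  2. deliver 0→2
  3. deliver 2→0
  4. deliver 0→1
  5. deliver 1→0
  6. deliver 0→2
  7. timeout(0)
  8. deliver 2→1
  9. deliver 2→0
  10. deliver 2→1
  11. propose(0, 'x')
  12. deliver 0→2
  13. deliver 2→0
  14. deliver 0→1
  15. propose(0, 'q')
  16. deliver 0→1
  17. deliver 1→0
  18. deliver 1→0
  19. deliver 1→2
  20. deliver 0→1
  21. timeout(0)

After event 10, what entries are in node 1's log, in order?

empty

step 1 propose(0,'x'): 0={coor,t=1,log=-}
step 2 deliver 0→2: 2={part,t=1,log=-}
step 3 deliver 2→0: —
step 4 deliver 0→1: 1={part,t=1,log=-}
step 5 deliver 1→0: 0={coor,t=1,log=x}
step 6 deliver 0→2: 2={part,t=1,log=x}
step 7 timeout(0): 0={coor,t=2,log=x}
step 8 deliver 2→1: —
step 9 deliver 2→0: —
step 10 deliver 2→1: —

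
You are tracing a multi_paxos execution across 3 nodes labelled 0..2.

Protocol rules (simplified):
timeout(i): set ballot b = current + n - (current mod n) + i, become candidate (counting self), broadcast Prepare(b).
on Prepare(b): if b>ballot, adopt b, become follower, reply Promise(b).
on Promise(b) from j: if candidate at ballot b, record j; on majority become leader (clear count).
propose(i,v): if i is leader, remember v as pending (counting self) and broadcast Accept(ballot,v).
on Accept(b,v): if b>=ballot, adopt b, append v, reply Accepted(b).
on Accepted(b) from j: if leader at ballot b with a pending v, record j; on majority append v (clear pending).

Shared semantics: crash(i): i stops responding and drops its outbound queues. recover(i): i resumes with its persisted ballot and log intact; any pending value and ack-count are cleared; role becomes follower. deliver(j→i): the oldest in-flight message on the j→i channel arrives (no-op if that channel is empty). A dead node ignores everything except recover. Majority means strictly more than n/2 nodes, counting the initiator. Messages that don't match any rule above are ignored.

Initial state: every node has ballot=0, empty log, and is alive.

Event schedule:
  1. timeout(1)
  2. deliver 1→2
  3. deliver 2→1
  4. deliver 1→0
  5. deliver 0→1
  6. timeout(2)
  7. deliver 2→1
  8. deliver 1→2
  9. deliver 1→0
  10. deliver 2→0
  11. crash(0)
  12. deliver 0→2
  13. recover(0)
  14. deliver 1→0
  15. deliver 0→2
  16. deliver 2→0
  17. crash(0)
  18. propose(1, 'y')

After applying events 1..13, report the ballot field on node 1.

8

after 1 — timeout(1): n1:cand/b4/[-]
after 2 — deliver 1→2: n2:foll/b4/[-]
after 3 — deliver 2→1: n1:lead/b4/[-]
after 4 — deliver 1→0: n0:foll/b4/[-]
after 5 — deliver 0→1: ·
after 6 — timeout(2): n2:cand/b8/[-]
after 7 — deliver 2→1: n1:foll/b8/[-]
after 8 — deliver 1→2: n2:lead/b8/[-]
after 9 — deliver 1→0: ·
after 10 — deliver 2→0: n0:foll/b8/[-]
after 11 — crash(0): n0:✗foll/b8/[-]
after 12 — deliver 0→2: ·
after 13 — recover(0): n0:foll/b8/[-]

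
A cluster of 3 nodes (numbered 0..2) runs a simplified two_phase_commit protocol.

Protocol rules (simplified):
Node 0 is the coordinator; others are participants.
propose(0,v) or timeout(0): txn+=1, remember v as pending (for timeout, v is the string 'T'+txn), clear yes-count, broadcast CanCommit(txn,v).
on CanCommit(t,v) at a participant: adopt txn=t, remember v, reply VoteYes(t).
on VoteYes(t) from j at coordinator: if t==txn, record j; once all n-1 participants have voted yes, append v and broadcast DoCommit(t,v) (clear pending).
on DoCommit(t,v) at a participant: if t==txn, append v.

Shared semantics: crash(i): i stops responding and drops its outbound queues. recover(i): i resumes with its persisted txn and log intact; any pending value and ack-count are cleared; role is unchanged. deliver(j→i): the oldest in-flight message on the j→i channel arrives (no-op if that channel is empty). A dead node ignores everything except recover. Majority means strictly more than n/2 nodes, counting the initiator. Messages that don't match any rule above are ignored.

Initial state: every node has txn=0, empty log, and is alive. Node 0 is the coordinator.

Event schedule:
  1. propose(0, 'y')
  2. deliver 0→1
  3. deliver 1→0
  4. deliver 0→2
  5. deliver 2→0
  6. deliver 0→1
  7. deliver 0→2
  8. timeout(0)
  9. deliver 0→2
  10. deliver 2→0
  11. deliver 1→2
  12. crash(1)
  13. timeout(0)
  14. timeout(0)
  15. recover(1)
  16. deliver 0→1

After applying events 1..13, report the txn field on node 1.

1

1. propose(0,'y'):  <0:coor t1 ->
2. deliver 0→1:  <1:part t1 ->
3. deliver 1→0:  nop
4. deliver 0→2:  <2:part t1 ->
5. deliver 2→0:  <0:coor t1 y>
6. deliver 0→1:  <1:part t1 y>
7. deliver 0→2:  <2:part t1 y>
8. timeout(0):  <0:coor t2 y>
9. deliver 0→2:  <2:part t2 y>
10. deliver 2→0:  nop
11. deliver 1→2:  nop
12. crash(1):  <1:✗part t1 y>
13. timeout(0):  <0:coor t3 y>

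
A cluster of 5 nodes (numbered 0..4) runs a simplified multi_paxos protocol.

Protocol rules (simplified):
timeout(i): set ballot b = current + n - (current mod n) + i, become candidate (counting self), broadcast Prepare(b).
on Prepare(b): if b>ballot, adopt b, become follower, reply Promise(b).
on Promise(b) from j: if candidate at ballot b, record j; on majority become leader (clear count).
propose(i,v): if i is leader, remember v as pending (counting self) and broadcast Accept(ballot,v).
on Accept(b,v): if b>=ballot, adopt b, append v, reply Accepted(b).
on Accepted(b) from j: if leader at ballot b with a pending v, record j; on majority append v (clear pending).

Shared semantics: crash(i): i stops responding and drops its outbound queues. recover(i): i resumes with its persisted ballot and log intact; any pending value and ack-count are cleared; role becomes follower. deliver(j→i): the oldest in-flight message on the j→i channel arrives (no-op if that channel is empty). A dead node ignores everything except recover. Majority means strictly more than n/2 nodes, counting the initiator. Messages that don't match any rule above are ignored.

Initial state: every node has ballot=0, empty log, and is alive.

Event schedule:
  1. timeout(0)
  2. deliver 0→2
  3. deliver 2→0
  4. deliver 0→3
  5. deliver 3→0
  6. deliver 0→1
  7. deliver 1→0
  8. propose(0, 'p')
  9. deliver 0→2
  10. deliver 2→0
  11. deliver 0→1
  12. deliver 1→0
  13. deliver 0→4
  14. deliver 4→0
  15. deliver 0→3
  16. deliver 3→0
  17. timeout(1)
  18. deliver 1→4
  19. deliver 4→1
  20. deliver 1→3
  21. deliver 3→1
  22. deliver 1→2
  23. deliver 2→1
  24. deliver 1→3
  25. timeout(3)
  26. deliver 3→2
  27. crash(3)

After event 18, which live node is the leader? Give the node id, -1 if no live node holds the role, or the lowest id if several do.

after 1 — timeout(0): n0:cand/b5/[-]
after 2 — deliver 0→2: n2:foll/b5/[-]
after 3 — deliver 2→0: ·
after 4 — deliver 0→3: n3:foll/b5/[-]
after 5 — deliver 3→0: n0:lead/b5/[-]
after 6 — deliver 0→1: n1:foll/b5/[-]
after 7 — deliver 1→0: ·
after 8 — propose(0,'p'): ·
after 9 — deliver 0→2: n2:foll/b5/[p]
after 10 — deliver 2→0: ·
after 11 — deliver 0→1: n1:foll/b5/[p]
after 12 — deliver 1→0: n0:lead/b5/[p]
after 13 — deliver 0→4: n4:foll/b5/[-]
after 14 — deliver 4→0: ·
after 15 — deliver 0→3: n3:foll/b5/[p]
after 16 — deliver 3→0: ·
after 17 — timeout(1): n1:cand/b11/[p]
after 18 — deliver 1→4: n4:foll/b11/[-]

0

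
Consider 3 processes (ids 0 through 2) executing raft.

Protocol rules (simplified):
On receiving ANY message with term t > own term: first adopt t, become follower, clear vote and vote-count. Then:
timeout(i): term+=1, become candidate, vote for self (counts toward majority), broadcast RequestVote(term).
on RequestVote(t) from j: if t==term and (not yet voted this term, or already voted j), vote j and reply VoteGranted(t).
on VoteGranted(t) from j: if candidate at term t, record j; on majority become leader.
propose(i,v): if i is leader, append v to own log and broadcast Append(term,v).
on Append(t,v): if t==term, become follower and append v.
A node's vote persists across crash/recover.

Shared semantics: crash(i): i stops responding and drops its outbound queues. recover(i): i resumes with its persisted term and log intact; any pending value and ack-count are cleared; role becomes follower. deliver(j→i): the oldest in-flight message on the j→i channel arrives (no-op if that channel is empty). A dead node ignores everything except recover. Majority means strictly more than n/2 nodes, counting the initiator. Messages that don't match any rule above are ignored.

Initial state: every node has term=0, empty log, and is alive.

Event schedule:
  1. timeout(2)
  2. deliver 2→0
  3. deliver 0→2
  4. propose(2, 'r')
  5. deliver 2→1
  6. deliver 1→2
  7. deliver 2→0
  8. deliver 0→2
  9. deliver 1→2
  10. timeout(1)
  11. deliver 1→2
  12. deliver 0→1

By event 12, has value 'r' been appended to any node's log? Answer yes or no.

[1] timeout(2) → N2(cand t1 [-])
[2] deliver 2→0 → N0(foll t1 [-])
[3] deliver 0→2 → N2(lead t1 [-])
[4] propose(2,'r') → N2(lead t1 [r])
[5] deliver 2→1 → N1(foll t1 [-])
[6] deliver 1→2 → ∅
[7] deliver 2→0 → N0(foll t1 [r])
[8] deliver 0→2 → ∅
[9] deliver 1→2 → ∅
[10] timeout(1) → N1(cand t2 [-])
[11] deliver 1→2 → N2(foll t2 [r])
[12] deliver 0→1 → ∅

yes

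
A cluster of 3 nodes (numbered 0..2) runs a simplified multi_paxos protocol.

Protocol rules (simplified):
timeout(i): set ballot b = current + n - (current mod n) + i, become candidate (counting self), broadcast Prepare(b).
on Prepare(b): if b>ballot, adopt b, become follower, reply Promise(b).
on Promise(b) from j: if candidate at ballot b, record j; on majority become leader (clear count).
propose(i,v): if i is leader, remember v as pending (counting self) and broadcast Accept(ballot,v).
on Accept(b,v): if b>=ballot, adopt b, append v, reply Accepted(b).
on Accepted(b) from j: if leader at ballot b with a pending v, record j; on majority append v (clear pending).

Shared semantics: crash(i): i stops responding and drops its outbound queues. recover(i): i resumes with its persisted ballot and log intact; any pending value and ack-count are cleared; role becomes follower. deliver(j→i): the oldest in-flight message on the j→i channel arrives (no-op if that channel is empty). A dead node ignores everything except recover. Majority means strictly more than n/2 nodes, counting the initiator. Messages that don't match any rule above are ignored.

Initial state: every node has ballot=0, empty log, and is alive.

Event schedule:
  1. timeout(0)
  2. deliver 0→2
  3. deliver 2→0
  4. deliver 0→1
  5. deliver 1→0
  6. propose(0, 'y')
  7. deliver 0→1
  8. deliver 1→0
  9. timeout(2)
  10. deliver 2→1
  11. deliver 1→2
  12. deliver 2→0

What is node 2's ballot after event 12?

8

after 1 — timeout(0): n0:cand/b3/[-]
after 2 — deliver 0→2: n2:foll/b3/[-]
after 3 — deliver 2→0: n0:lead/b3/[-]
after 4 — deliver 0→1: n1:foll/b3/[-]
after 5 — deliver 1→0: ·
after 6 — propose(0,'y'): ·
after 7 — deliver 0→1: n1:foll/b3/[y]
after 8 — deliver 1→0: n0:lead/b3/[y]
after 9 — timeout(2): n2:cand/b8/[-]
after 10 — deliver 2→1: n1:foll/b8/[y]
after 11 — deliver 1→2: n2:lead/b8/[-]
after 12 — deliver 2→0: n0:foll/b8/[y]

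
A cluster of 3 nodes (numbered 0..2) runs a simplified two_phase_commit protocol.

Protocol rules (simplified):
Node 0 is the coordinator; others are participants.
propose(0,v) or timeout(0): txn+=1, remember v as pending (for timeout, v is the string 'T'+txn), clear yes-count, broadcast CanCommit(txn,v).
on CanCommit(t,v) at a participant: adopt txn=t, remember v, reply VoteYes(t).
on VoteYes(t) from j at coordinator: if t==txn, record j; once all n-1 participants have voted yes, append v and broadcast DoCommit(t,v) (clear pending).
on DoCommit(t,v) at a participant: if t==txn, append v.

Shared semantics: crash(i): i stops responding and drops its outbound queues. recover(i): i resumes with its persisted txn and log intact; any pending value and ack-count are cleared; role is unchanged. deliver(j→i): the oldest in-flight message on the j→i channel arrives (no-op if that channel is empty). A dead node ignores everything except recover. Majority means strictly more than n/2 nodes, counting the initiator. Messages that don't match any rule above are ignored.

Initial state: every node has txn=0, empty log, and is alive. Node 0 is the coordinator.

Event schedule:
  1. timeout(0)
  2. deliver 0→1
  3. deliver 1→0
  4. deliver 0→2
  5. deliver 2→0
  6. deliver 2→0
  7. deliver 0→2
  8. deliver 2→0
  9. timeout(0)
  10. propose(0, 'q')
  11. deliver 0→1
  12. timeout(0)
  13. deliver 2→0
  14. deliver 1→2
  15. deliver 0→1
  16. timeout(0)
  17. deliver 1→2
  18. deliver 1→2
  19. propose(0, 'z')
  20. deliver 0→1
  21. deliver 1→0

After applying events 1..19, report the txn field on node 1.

2

1. timeout(0):  <0:coor t1 ->
2. deliver 0→1:  <1:part t1 ->
3. deliver 1→0:  nop
4. deliver 0→2:  <2:part t1 ->
5. deliver 2→0:  <0:coor t1 T1>
6. deliver 2→0:  nop
7. deliver 0→2:  <2:part t1 T1>
8. deliver 2→0:  nop
9. timeout(0):  <0:coor t2 T1>
10. propose(0,'q'):  <0:coor t3 T1>
11. deliver 0→1:  <1:part t1 T1>
12. timeout(0):  <0:coor t4 T1>
13. deliver 2→0:  nop
14. deliver 1→2:  nop
15. deliver 0→1:  <1:part t2 T1>
16. timeout(0):  <0:coor t5 T1>
17. deliver 1→2:  nop
18. deliver 1→2:  nop
19. propose(0,'z'):  <0:coor t6 T1>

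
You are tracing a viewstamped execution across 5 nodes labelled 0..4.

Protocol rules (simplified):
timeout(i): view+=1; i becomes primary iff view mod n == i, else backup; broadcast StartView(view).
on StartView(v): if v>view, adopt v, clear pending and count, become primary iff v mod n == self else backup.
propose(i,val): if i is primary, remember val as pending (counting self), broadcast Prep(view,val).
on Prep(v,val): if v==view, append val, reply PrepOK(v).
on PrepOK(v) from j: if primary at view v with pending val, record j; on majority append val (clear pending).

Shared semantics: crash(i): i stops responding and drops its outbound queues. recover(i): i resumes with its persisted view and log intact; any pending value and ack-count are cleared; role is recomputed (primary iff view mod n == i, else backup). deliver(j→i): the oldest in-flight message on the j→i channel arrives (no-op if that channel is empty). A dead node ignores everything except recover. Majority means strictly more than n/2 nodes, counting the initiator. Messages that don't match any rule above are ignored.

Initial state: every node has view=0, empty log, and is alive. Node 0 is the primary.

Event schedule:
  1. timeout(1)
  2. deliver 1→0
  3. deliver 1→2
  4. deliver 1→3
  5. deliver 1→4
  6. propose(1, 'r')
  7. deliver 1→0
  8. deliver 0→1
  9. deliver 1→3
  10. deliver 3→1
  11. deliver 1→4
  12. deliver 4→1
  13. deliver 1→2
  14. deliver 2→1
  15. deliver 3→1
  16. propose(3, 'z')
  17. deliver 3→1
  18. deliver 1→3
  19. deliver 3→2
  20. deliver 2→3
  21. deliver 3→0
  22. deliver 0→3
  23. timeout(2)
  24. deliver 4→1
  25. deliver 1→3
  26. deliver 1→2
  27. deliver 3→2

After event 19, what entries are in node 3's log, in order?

r

after 1 — timeout(1): n1:prim/v1/[-]
after 2 — deliver 1→0: n0:back/v1/[-]
after 3 — deliver 1→2: n2:back/v1/[-]
after 4 — deliver 1→3: n3:back/v1/[-]
after 5 — deliver 1→4: n4:back/v1/[-]
after 6 — propose(1,'r'): ·
after 7 — deliver 1→0: n0:back/v1/[r]
after 8 — deliver 0→1: ·
after 9 — deliver 1→3: n3:back/v1/[r]
after 10 — deliver 3→1: n1:prim/v1/[r]
after 11 — deliver 1→4: n4:back/v1/[r]
after 12 — deliver 4→1: ·
after 13 — deliver 1→2: n2:back/v1/[r]
after 14 — deliver 2→1: ·
after 15 — deliver 3→1: ·
after 16 — propose(3,'z'): ·
after 17 — deliver 3→1: ·
after 18 — deliver 1→3: ·
after 19 — deliver 3→2: ·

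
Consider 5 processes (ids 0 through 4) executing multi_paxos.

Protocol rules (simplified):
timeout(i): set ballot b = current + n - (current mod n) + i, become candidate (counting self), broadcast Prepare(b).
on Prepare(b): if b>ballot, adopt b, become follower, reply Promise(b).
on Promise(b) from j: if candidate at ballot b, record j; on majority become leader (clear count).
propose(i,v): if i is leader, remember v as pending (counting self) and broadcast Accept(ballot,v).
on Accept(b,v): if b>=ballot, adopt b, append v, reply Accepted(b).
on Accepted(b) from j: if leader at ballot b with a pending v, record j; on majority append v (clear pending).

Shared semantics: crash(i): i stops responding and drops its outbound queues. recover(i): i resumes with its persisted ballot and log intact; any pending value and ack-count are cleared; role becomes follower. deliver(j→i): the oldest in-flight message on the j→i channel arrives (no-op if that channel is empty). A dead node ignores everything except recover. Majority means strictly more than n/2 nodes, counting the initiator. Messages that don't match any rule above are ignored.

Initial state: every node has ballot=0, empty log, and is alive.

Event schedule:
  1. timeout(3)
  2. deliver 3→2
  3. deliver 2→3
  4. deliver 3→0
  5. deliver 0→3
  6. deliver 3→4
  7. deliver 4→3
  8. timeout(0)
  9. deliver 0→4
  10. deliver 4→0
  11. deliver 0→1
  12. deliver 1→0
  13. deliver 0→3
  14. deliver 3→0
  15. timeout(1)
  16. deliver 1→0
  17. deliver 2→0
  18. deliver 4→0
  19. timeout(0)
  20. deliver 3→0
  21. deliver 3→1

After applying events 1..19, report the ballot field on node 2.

[1] timeout(3) → N3(cand b8 [-])
[2] deliver 3→2 → N2(foll b8 [-])
[3] deliver 2→3 → ∅
[4] deliver 3→0 → N0(foll b8 [-])
[5] deliver 0→3 → N3(lead b8 [-])
[6] deliver 3→4 → N4(foll b8 [-])
[7] deliver 4→3 → ∅
[8] timeout(0) → N0(cand b10 [-])
[9] deliver 0→4 → N4(foll b10 [-])
[10] deliver 4→0 → ∅
[11] deliver 0→1 → N1(foll b10 [-])
[12] deliver 1→0 → N0(lead b10 [-])
[13] deliver 0→3 → N3(foll b10 [-])
[14] deliver 3→0 → ∅
[15] timeout(1) → N1(cand b16 [-])
[16] deliver 1→0 → N0(foll b16 [-])
[17] deliver 2→0 → ∅
[18] deliver 4→0 → ∅
[19] timeout(0) → N0(cand b20 [-])

8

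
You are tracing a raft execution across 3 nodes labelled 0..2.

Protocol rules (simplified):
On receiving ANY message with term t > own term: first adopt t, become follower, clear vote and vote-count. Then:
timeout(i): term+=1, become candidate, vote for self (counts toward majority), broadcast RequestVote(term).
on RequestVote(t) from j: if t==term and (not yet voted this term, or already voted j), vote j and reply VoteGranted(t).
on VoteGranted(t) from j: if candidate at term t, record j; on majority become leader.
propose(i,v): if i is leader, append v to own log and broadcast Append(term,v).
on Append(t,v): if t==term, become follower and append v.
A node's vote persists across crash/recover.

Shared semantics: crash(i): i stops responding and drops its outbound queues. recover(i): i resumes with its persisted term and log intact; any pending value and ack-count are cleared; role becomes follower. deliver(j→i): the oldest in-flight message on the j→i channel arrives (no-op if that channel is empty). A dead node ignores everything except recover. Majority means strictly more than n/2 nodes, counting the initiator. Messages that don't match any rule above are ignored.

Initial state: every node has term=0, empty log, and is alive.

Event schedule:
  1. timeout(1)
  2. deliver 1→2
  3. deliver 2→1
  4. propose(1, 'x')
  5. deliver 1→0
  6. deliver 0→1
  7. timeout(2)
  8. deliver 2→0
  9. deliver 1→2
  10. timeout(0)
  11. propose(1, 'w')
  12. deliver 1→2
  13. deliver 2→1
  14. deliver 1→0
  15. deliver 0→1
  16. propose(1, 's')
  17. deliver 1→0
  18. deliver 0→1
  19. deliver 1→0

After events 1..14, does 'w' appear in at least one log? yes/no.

e1 timeout(1): 1[cand,t=1,-]
e2 deliver 1→2: 2[foll,t=1,-]
e3 deliver 2→1: 1[lead,t=1,-]
e4 propose(1,'x'): 1[lead,t=1,x]
e5 deliver 1→0: 0[foll,t=1,-]
e6 deliver 0→1: ·
e7 timeout(2): 2[cand,t=2,-]
e8 deliver 2→0: 0[foll,t=2,-]
e9 deliver 1→2: ·
e10 timeout(0): 0[cand,t=3,-]
e11 propose(1,'w'): 1[lead,t=1,x,w]
e12 deliver 1→2: ·
e13 deliver 2→1: 1[foll,t=2,x,w]
e14 deliver 1→0: ·

yes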